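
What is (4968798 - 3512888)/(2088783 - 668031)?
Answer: 727955/710376 ≈ 1.0247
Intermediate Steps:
(4968798 - 3512888)/(2088783 - 668031) = 1455910/1420752 = 1455910*(1/1420752) = 727955/710376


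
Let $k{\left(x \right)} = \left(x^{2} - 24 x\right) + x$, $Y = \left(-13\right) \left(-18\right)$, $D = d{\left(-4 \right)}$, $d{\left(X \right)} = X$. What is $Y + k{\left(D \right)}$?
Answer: $342$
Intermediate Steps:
$D = -4$
$Y = 234$
$k{\left(x \right)} = x^{2} - 23 x$
$Y + k{\left(D \right)} = 234 - 4 \left(-23 - 4\right) = 234 - -108 = 234 + 108 = 342$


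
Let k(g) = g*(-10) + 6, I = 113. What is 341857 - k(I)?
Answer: 342981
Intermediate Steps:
k(g) = 6 - 10*g (k(g) = -10*g + 6 = 6 - 10*g)
341857 - k(I) = 341857 - (6 - 10*113) = 341857 - (6 - 1130) = 341857 - 1*(-1124) = 341857 + 1124 = 342981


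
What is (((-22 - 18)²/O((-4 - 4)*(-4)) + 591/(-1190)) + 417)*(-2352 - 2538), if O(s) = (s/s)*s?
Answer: -271462971/119 ≈ -2.2812e+6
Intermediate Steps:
O(s) = s (O(s) = 1*s = s)
(((-22 - 18)²/O((-4 - 4)*(-4)) + 591/(-1190)) + 417)*(-2352 - 2538) = (((-22 - 18)²/(((-4 - 4)*(-4))) + 591/(-1190)) + 417)*(-2352 - 2538) = (((-40)²/((-8*(-4))) + 591*(-1/1190)) + 417)*(-4890) = ((1600/32 - 591/1190) + 417)*(-4890) = ((1600*(1/32) - 591/1190) + 417)*(-4890) = ((50 - 591/1190) + 417)*(-4890) = (58909/1190 + 417)*(-4890) = (555139/1190)*(-4890) = -271462971/119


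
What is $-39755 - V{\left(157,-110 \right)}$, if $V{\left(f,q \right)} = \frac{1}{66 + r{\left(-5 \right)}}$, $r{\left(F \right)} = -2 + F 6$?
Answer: $- \frac{1351671}{34} \approx -39755.0$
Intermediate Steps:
$r{\left(F \right)} = -2 + 6 F$
$V{\left(f,q \right)} = \frac{1}{34}$ ($V{\left(f,q \right)} = \frac{1}{66 + \left(-2 + 6 \left(-5\right)\right)} = \frac{1}{66 - 32} = \frac{1}{34}$)
$-39755 - V{\left(157,-110 \right)} = -39755 - \frac{1}{34} = - \frac{1351671}{34}$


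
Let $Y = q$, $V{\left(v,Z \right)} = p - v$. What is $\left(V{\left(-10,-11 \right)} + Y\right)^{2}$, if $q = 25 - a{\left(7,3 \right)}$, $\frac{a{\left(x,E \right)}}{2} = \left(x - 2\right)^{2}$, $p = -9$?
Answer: $576$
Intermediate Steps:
$V{\left(v,Z \right)} = -9 - v$
$a{\left(x,E \right)} = 2 \left(-2 + x\right)^{2}$ ($a{\left(x,E \right)} = 2 \left(x - 2\right)^{2} = 2 \left(-2 + x\right)^{2}$)
$q = -25$ ($q = 25 - 2 \left(-2 + 7\right)^{2} = 25 - 2 \cdot 5^{2} = 25 - 2 \cdot 25 = 25 - 50 = -25$)
$Y = -25$
$\left(V{\left(-10,-11 \right)} + Y\right)^{2} = \left(\left(-9 - -10\right) - 25\right)^{2} = \left(\left(-9 + 10\right) - 25\right)^{2} = \left(1 - 25\right)^{2} = \left(-24\right)^{2} = 576$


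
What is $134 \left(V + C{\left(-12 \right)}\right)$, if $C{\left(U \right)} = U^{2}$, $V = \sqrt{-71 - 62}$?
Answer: $19296 + 134 i \sqrt{133} \approx 19296.0 + 1545.4 i$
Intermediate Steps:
$V = i \sqrt{133}$ ($V = \sqrt{-133} = i \sqrt{133} \approx 11.533 i$)
$134 \left(V + C{\left(-12 \right)}\right) = 134 \left(i \sqrt{133} + \left(-12\right)^{2}\right) = 134 \left(i \sqrt{133} + 144\right) = 134 \left(144 + i \sqrt{133}\right) = 19296 + 134 i \sqrt{133}$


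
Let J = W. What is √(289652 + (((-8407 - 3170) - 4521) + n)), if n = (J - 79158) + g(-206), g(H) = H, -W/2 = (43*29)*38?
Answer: √99418 ≈ 315.31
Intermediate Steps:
W = -94772 (W = -2*43*29*38 = -2494*38 = -2*47386 = -94772)
J = -94772
n = -174136 (n = (-94772 - 79158) - 206 = -173930 - 206 = -174136)
√(289652 + (((-8407 - 3170) - 4521) + n)) = √(289652 + (((-8407 - 3170) - 4521) - 174136)) = √(289652 + ((-11577 - 4521) - 174136)) = √(289652 + (-16098 - 174136)) = √(289652 - 190234) = √99418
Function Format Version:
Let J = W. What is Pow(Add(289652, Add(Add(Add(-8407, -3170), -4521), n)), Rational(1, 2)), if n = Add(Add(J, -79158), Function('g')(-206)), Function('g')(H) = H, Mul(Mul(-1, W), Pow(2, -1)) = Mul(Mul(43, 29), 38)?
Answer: Pow(99418, Rational(1, 2)) ≈ 315.31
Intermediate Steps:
W = -94772 (W = Mul(-2, Mul(Mul(43, 29), 38)) = Mul(-2, Mul(1247, 38)) = Mul(-2, 47386) = -94772)
J = -94772
n = -174136 (n = Add(Add(-94772, -79158), -206) = Add(-173930, -206) = -174136)
Pow(Add(289652, Add(Add(Add(-8407, -3170), -4521), n)), Rational(1, 2)) = Pow(Add(289652, Add(Add(Add(-8407, -3170), -4521), -174136)), Rational(1, 2)) = Pow(Add(289652, Add(Add(-11577, -4521), -174136)), Rational(1, 2)) = Pow(Add(289652, Add(-16098, -174136)), Rational(1, 2)) = Pow(Add(289652, -190234), Rational(1, 2)) = Pow(99418, Rational(1, 2))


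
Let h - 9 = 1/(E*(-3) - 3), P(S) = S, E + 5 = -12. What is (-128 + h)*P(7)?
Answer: -39977/48 ≈ -832.85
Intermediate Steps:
E = -17 (E = -5 - 12 = -17)
h = 433/48 (h = 9 + 1/(-17*(-3) - 3) = 9 + 1/(51 - 3) = 9 + 1/48 = 433/48 ≈ 9.0208)
(-128 + h)*P(7) = (-128 + 433/48)*7 = -5711/48*7 = -39977/48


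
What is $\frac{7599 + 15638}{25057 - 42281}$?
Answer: $- \frac{23237}{17224} \approx -1.3491$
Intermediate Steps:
$\frac{7599 + 15638}{25057 - 42281} = \frac{23237}{-17224} = 23237 \left(- \frac{1}{17224}\right) = - \frac{23237}{17224}$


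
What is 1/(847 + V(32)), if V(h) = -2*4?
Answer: 1/839 ≈ 0.0011919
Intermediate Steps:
V(h) = -8
1/(847 + V(32)) = 1/(847 - 8) = 1/839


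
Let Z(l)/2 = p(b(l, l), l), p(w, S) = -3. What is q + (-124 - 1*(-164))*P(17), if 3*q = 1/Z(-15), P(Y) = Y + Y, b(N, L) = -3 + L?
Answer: 24479/18 ≈ 1359.9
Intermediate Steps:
Z(l) = -6 (Z(l) = 2*(-3) = -6)
P(Y) = 2*Y
q = -1/18 (q = (⅓)/(-6) = (⅓)*(-⅙) = -1/18 ≈ -0.055556)
q + (-124 - 1*(-164))*P(17) = -1/18 + (-124 - 1*(-164))*(2*17) = -1/18 + (-124 + 164)*34 = -1/18 + 40*34 = -1/18 + 1360 = 24479/18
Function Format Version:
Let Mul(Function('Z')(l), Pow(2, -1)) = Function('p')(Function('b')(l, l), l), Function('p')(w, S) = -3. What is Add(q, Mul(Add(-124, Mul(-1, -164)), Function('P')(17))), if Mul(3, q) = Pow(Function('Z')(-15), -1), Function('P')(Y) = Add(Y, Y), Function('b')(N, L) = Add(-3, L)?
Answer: Rational(24479, 18) ≈ 1359.9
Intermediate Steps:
Function('Z')(l) = -6 (Function('Z')(l) = Mul(2, -3) = -6)
Function('P')(Y) = Mul(2, Y)
q = Rational(-1, 18) (q = Mul(Rational(1, 3), Pow(-6, -1)) = Mul(Rational(1, 3), Rational(-1, 6)) = Rational(-1, 18) ≈ -0.055556)
Add(q, Mul(Add(-124, Mul(-1, -164)), Function('P')(17))) = Add(Rational(-1, 18), Mul(Add(-124, Mul(-1, -164)), Mul(2, 17))) = Add(Rational(-1, 18), Mul(Add(-124, 164), 34)) = Add(Rational(-1, 18), Mul(40, 34)) = Add(Rational(-1, 18), 1360) = Rational(24479, 18)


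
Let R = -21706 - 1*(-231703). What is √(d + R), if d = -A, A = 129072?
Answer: 5*√3237 ≈ 284.47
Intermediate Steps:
d = -129072 (d = -1*129072 = -129072)
R = 209997 (R = -21706 + 231703 = 209997)
√(d + R) = √(-129072 + 209997) = √80925 = 5*√3237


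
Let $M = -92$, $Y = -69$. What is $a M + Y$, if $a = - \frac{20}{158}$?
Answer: $- \frac{4531}{79} \approx -57.354$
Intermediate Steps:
$a = - \frac{10}{79}$ ($a = \left(-20\right) \frac{1}{158} = - \frac{10}{79} \approx -0.12658$)
$a M + Y = \left(- \frac{10}{79}\right) \left(-92\right) - 69 = \frac{920}{79} - 69 = - \frac{4531}{79}$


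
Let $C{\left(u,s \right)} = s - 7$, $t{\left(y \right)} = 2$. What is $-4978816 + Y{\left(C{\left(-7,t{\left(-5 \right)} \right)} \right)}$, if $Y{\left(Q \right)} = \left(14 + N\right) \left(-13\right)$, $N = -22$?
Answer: $-4978712$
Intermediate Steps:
$C{\left(u,s \right)} = -7 + s$
$Y{\left(Q \right)} = 104$ ($Y{\left(Q \right)} = \left(14 - 22\right) \left(-13\right) = \left(-8\right) \left(-13\right) = 104$)
$-4978816 + Y{\left(C{\left(-7,t{\left(-5 \right)} \right)} \right)} = -4978816 + 104 = -4978712$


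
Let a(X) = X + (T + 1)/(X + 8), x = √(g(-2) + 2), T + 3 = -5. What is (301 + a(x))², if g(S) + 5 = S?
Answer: (-5263411*I + 1480728*√5)/(-59*I + 16*√5) ≈ 90107.0 + 1478.7*I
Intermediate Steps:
T = -8 (T = -3 - 5 = -8)
g(S) = -5 + S
x = I*√5 (x = √((-5 - 2) + 2) = √(-7 + 2) = √(-5) = I*√5 ≈ 2.2361*I)
a(X) = X - 7/(8 + X) (a(X) = X + (-8 + 1)/(X + 8) = X - 7/(8 + X))
(301 + a(x))² = (301 + (-7 + (I*√5)² + 8*(I*√5))/(8 + I*√5))² = (301 + (-7 - 5 + 8*I*√5)/(8 + I*√5))² = (301 + (-12 + 8*I*√5)/(8 + I*√5))²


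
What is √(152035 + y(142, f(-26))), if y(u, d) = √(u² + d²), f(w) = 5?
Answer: √(152035 + √20189) ≈ 390.10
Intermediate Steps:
y(u, d) = √(d² + u²)
√(152035 + y(142, f(-26))) = √(152035 + √(5² + 142²)) = √(152035 + √(25 + 20164)) = √(152035 + √20189)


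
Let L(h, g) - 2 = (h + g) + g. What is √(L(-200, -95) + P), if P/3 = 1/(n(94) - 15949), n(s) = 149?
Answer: I*√968603674/1580 ≈ 19.698*I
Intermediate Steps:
L(h, g) = 2 + h + 2*g (L(h, g) = 2 + ((h + g) + g) = 2 + ((g + h) + g) = 2 + (h + 2*g) = 2 + h + 2*g)
P = -3/15800 (P = 3/(149 - 15949) = 3/(-15800) = 3*(-1/15800) = -3/15800 ≈ -0.00018987)
√(L(-200, -95) + P) = √((2 - 200 + 2*(-95)) - 3/15800) = √((2 - 200 - 190) - 3/15800) = √(-388 - 3/15800) = √(-6130403/15800) = I*√968603674/1580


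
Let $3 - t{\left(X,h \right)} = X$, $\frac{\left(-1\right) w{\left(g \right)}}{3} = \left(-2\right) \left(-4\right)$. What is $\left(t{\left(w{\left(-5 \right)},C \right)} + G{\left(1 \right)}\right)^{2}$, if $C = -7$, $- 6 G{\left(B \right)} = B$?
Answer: $\frac{25921}{36} \approx 720.03$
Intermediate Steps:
$w{\left(g \right)} = -24$ ($w{\left(g \right)} = - 3 \left(\left(-2\right) \left(-4\right)\right) = \left(-3\right) 8 = -24$)
$G{\left(B \right)} = - \frac{B}{6}$
$t{\left(X,h \right)} = 3 - X$
$\left(t{\left(w{\left(-5 \right)},C \right)} + G{\left(1 \right)}\right)^{2} = \left(\left(3 - -24\right) - \frac{1}{6}\right)^{2} = \left(\left(3 + 24\right) - \frac{1}{6}\right)^{2} = \left(27 - \frac{1}{6}\right)^{2} = \left(\frac{161}{6}\right)^{2} = \frac{25921}{36}$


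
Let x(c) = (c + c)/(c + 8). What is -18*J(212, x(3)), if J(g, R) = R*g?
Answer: -22896/11 ≈ -2081.5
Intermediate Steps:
x(c) = 2*c/(8 + c) (x(c) = (2*c)/(8 + c) = 2*c/(8 + c))
-18*J(212, x(3)) = -18*2*3/(8 + 3)*212 = -18*2*3/11*212 = -18*2*3*(1/11)*212 = -108*212/11 = -18*1272/11 = -22896/11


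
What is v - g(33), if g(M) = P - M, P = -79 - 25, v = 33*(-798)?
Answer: -26197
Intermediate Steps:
v = -26334
P = -104
g(M) = -104 - M
v - g(33) = -26334 - (-104 - 1*33) = -26334 - (-104 - 33) = -26334 - 1*(-137) = -26334 + 137 = -26197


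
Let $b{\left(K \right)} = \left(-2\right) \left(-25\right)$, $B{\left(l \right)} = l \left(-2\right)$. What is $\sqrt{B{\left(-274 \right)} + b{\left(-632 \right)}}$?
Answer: $\sqrt{598} \approx 24.454$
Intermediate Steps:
$B{\left(l \right)} = - 2 l$
$b{\left(K \right)} = 50$
$\sqrt{B{\left(-274 \right)} + b{\left(-632 \right)}} = \sqrt{\left(-2\right) \left(-274\right) + 50} = \sqrt{548 + 50} = \sqrt{598}$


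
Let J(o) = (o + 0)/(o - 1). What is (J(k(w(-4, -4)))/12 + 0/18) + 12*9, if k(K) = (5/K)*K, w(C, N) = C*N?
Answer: 5189/48 ≈ 108.10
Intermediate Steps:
k(K) = 5
J(o) = o/(-1 + o)
(J(k(w(-4, -4)))/12 + 0/18) + 12*9 = ((5/(-1 + 5))/12 + 0/18) + 12*9 = ((5/4)*(1/12) + 0*(1/18)) + 108 = ((5*(¼))*(1/12) + 0) + 108 = ((5/4)*(1/12) + 0) + 108 = (5/48 + 0) + 108 = 5/48 + 108 = 5189/48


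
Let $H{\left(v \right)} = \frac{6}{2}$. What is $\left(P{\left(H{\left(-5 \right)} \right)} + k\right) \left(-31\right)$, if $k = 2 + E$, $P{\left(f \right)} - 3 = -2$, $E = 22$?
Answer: $-775$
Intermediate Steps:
$H{\left(v \right)} = 3$ ($H{\left(v \right)} = 6 \cdot \frac{1}{2} = 3$)
$P{\left(f \right)} = 1$ ($P{\left(f \right)} = 3 - 2 = 1$)
$k = 24$ ($k = 2 + 22 = 24$)
$\left(P{\left(H{\left(-5 \right)} \right)} + k\right) \left(-31\right) = \left(1 + 24\right) \left(-31\right) = 25 \left(-31\right) = -775$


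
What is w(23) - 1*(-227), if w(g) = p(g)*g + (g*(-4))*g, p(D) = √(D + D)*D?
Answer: -1889 + 529*√46 ≈ 1698.9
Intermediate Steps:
p(D) = √2*D^(3/2) (p(D) = √(2*D)*D = (√2*√D)*D = √2*D^(3/2))
w(g) = -4*g² + √2*g^(5/2) (w(g) = (√2*g^(3/2))*g + (g*(-4))*g = √2*g^(5/2) + (-4*g)*g = √2*g^(5/2) - 4*g² = -4*g² + √2*g^(5/2))
w(23) - 1*(-227) = 23*(-4*23 + √2*23^(3/2)) - 1*(-227) = 23*(-92 + √2*(23*√23)) + 227 = 23*(-92 + 23*√46) + 227 = (-2116 + 529*√46) + 227 = -1889 + 529*√46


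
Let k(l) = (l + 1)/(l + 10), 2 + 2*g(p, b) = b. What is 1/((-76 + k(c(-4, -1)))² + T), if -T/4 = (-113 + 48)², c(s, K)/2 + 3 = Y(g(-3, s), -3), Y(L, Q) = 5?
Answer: -196/2190919 ≈ -8.9460e-5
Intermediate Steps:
g(p, b) = -1 + b/2
c(s, K) = 4 (c(s, K) = -6 + 2*5 = -6 + 10 = 4)
T = -16900 (T = -4*(-113 + 48)² = -4*(-65)² = -4*4225 = -16900)
k(l) = (1 + l)/(10 + l)
1/((-76 + k(c(-4, -1)))² + T) = 1/((-76 + (1 + 4)/(10 + 4))² - 16900) = 1/((-76 + 5/14)² - 16900) = 1/((-1059/14)² - 16900) = 1/(1121481/196 - 16900) = 1/(-2190919/196) = -196/2190919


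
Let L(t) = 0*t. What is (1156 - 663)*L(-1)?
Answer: 0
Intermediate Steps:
L(t) = 0
(1156 - 663)*L(-1) = (1156 - 663)*0 = 493*0 = 0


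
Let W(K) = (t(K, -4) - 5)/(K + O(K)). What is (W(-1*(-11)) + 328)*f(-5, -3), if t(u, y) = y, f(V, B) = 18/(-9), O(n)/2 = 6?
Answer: -15070/23 ≈ -655.22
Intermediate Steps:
O(n) = 12 (O(n) = 2*6 = 12)
f(V, B) = -2 (f(V, B) = 18*(-⅑) = -2)
W(K) = -9/(12 + K) (W(K) = (-4 - 5)/(K + 12) = -9/(12 + K))
(W(-1*(-11)) + 328)*f(-5, -3) = (-9/(12 - 1*(-11)) + 328)*(-2) = (-9/(12 + 11) + 328)*(-2) = (-9/23 + 328)*(-2) = (7535/23)*(-2) = -15070/23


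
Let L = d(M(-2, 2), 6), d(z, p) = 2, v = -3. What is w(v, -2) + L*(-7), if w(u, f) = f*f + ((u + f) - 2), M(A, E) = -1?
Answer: -17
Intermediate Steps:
L = 2
w(u, f) = -2 + f + u + f² (w(u, f) = f² + ((f + u) - 2) = f² + (-2 + f + u) = -2 + f + u + f²)
w(v, -2) + L*(-7) = (-2 - 2 - 3 + (-2)²) + 2*(-7) = (-2 - 2 - 3 + 4) - 14 = -3 - 14 = -17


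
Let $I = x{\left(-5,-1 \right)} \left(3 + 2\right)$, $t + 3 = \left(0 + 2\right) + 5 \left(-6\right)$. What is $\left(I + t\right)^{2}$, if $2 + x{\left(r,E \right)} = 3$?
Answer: $676$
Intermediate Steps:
$x{\left(r,E \right)} = 1$ ($x{\left(r,E \right)} = -2 + 3 = 1$)
$t = -31$ ($t = -3 + \left(\left(0 + 2\right) + 5 \left(-6\right)\right) = -3 + \left(2 - 30\right) = -3 - 28 = -31$)
$I = 5$ ($I = 1 \left(3 + 2\right) = 1 \cdot 5 = 5$)
$\left(I + t\right)^{2} = \left(5 - 31\right)^{2} = \left(-26\right)^{2} = 676$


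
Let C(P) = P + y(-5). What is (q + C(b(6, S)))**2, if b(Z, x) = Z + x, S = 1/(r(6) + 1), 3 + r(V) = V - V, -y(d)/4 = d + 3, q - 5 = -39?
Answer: 1681/4 ≈ 420.25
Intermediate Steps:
q = -34 (q = 5 - 39 = -34)
y(d) = -12 - 4*d (y(d) = -4*(d + 3) = -4*(3 + d) = -12 - 4*d)
r(V) = -3 (r(V) = -3 + (V - V) = -3 + 0 = -3)
S = -1/2 (S = 1/(-3 + 1) = 1/(-2) = -1/2 ≈ -0.50000)
C(P) = 8 + P (C(P) = P + (-12 - 4*(-5)) = P + (-12 + 20) = P + 8 = 8 + P)
(q + C(b(6, S)))**2 = (-34 + (8 + (6 - 1/2)))**2 = (-34 + (8 + 11/2))**2 = (-34 + 27/2)**2 = (-41/2)**2 = 1681/4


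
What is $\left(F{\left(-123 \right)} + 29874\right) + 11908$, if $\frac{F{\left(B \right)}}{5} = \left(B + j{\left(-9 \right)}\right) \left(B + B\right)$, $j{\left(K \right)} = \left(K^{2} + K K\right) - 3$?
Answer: $-2498$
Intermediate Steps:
$j{\left(K \right)} = -3 + 2 K^{2}$ ($j{\left(K \right)} = \left(K^{2} + K^{2}\right) - 3 = 2 K^{2} - 3 = -3 + 2 K^{2}$)
$F{\left(B \right)} = 10 B \left(159 + B\right)$ ($F{\left(B \right)} = 5 \left(B - \left(3 - 2 \left(-9\right)^{2}\right)\right) \left(B + B\right) = 5 \left(B + \left(-3 + 2 \cdot 81\right)\right) 2 B = 5 \left(B + \left(-3 + 162\right)\right) 2 B = 5 \left(B + 159\right) 2 B = 5 \left(159 + B\right) 2 B = 5 \cdot 2 B \left(159 + B\right) = 10 B \left(159 + B\right)$)
$\left(F{\left(-123 \right)} + 29874\right) + 11908 = \left(10 \left(-123\right) \left(159 - 123\right) + 29874\right) + 11908 = \left(10 \left(-123\right) 36 + 29874\right) + 11908 = \left(-44280 + 29874\right) + 11908 = -14406 + 11908 = -2498$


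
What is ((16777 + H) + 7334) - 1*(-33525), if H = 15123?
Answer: 72759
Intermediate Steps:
((16777 + H) + 7334) - 1*(-33525) = ((16777 + 15123) + 7334) - 1*(-33525) = (31900 + 7334) + 33525 = 39234 + 33525 = 72759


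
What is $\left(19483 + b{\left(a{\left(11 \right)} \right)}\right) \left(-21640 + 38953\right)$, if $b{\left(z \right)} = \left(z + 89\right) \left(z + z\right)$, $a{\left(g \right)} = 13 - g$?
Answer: $343611111$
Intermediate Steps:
$b{\left(z \right)} = 2 z \left(89 + z\right)$ ($b{\left(z \right)} = \left(89 + z\right) 2 z = 2 z \left(89 + z\right)$)
$\left(19483 + b{\left(a{\left(11 \right)} \right)}\right) \left(-21640 + 38953\right) = \left(19483 + 2 \left(13 - 11\right) \left(89 + \left(13 - 11\right)\right)\right) \left(-21640 + 38953\right) = \left(19483 + 2 \left(13 - 11\right) \left(89 + \left(13 - 11\right)\right)\right) 17313 = \left(19483 + 2 \cdot 2 \left(89 + 2\right)\right) 17313 = \left(19483 + 2 \cdot 2 \cdot 91\right) 17313 = \left(19483 + 364\right) 17313 = 19847 \cdot 17313 = 343611111$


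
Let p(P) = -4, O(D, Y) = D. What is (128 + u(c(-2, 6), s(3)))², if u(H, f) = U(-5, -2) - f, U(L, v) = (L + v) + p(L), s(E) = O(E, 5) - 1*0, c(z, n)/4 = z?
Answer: 12996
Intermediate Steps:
c(z, n) = 4*z
s(E) = E (s(E) = E - 1*0 = E + 0 = E)
U(L, v) = -4 + L + v (U(L, v) = (L + v) - 4 = -4 + L + v)
u(H, f) = -11 - f (u(H, f) = (-4 - 5 - 2) - f = -11 - f)
(128 + u(c(-2, 6), s(3)))² = (128 + (-11 - 1*3))² = (128 + (-11 - 3))² = (128 - 14)² = 114² = 12996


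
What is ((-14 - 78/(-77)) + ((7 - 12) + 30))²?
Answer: 855625/5929 ≈ 144.31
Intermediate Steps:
((-14 - 78/(-77)) + ((7 - 12) + 30))² = ((-14 - 78*(-1/77)) + (-5 + 30))² = ((-14 + 78/77) + 25)² = (-1000/77 + 25)² = (925/77)² = 855625/5929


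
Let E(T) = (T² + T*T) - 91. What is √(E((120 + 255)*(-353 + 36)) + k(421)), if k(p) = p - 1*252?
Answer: 16*√110400513 ≈ 1.6811e+5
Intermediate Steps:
k(p) = -252 + p (k(p) = p - 252 = -252 + p)
E(T) = -91 + 2*T² (E(T) = (T² + T²) - 91 = 2*T² - 91 = -91 + 2*T²)
√(E((120 + 255)*(-353 + 36)) + k(421)) = √((-91 + 2*((120 + 255)*(-353 + 36))²) + (-252 + 421)) = √((-91 + 2*(375*(-317))²) + 169) = √((-91 + 2*(-118875)²) + 169) = √((-91 + 2*14131265625) + 169) = √((-91 + 28262531250) + 169) = √(28262531159 + 169) = √28262531328 = 16*√110400513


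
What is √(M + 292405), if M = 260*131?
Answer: √326465 ≈ 571.37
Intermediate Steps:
M = 34060
√(M + 292405) = √(34060 + 292405) = √326465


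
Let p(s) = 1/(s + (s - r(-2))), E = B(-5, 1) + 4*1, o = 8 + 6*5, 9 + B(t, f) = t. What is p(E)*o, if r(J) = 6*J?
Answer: -19/4 ≈ -4.7500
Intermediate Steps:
B(t, f) = -9 + t
o = 38 (o = 8 + 30 = 38)
E = -10 (E = (-9 - 5) + 4*1 = -14 + 4 = -10)
p(s) = 1/(12 + 2*s) (p(s) = 1/(s + (s - 6*(-2))) = 1/(s + (s - 1*(-12))) = 1/(s + (s + 12)) = 1/(s + (12 + s)) = 1/(12 + 2*s))
p(E)*o = (1/(2*(6 - 10)))*38 = ((½)/(-4))*38 = ((½)*(-¼))*38 = -⅛*38 = -19/4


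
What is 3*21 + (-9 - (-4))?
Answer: 58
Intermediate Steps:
3*21 + (-9 - (-4)) = 63 + (-9 - 1*(-4)) = 63 + (-9 + 4) = 63 - 5 = 58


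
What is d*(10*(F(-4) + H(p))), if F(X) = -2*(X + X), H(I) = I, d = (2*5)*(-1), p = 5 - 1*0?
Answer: -2100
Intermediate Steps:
p = 5 (p = 5 + 0 = 5)
d = -10 (d = 10*(-1) = -10)
F(X) = -4*X
d*(10*(F(-4) + H(p))) = -100*(-4*(-4) + 5) = -100*(16 + 5) = -100*21 = -10*210 = -2100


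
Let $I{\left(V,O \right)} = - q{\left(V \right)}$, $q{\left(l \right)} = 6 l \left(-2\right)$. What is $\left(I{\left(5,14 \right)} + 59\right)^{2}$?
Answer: $14161$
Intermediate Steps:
$q{\left(l \right)} = - 12 l$
$I{\left(V,O \right)} = 12 V$ ($I{\left(V,O \right)} = - \left(-12\right) V = 12 V$)
$\left(I{\left(5,14 \right)} + 59\right)^{2} = \left(12 \cdot 5 + 59\right)^{2} = \left(60 + 59\right)^{2} = 119^{2} = 14161$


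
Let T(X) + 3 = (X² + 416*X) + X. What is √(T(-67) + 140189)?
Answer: 32*√114 ≈ 341.67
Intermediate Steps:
T(X) = -3 + X² + 417*X (T(X) = -3 + ((X² + 416*X) + X) = -3 + (X² + 417*X) = -3 + X² + 417*X)
√(T(-67) + 140189) = √((-3 + (-67)² + 417*(-67)) + 140189) = √((-3 + 4489 - 27939) + 140189) = √(-23453 + 140189) = √116736 = 32*√114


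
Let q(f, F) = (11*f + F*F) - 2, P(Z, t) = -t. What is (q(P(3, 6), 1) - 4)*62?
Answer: -4402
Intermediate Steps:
q(f, F) = -2 + F² + 11*f (q(f, F) = (11*f + F²) - 2 = (F² + 11*f) - 2 = -2 + F² + 11*f)
(q(P(3, 6), 1) - 4)*62 = ((-2 + 1² + 11*(-1*6)) - 4)*62 = ((-2 + 1 + 11*(-6)) - 4)*62 = ((-2 + 1 - 66) - 4)*62 = (-67 - 4)*62 = -71*62 = -4402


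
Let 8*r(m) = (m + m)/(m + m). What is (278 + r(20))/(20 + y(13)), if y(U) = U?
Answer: 2225/264 ≈ 8.4280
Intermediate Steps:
r(m) = ⅛ (r(m) = ((m + m)/(m + m))/8 = ((2*m)/((2*m)))/8 = ((2*m)*(1/(2*m)))/8 = (⅛)*1 = ⅛)
(278 + r(20))/(20 + y(13)) = (278 + ⅛)/(20 + 13) = (2225/8)/33 = (2225/8)*(1/33) = 2225/264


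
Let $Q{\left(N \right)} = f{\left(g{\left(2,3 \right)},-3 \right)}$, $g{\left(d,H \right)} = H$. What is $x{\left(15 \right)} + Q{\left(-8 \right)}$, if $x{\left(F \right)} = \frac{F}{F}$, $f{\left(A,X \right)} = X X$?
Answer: $10$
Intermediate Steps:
$f{\left(A,X \right)} = X^{2}$
$Q{\left(N \right)} = 9$ ($Q{\left(N \right)} = \left(-3\right)^{2} = 9$)
$x{\left(F \right)} = 1$
$x{\left(15 \right)} + Q{\left(-8 \right)} = 1 + 9 = 10$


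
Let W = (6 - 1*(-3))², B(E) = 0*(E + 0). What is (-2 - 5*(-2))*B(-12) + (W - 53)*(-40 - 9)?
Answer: -1372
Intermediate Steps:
B(E) = 0 (B(E) = 0*E = 0)
W = 81 (W = (6 + 3)² = 9² = 81)
(-2 - 5*(-2))*B(-12) + (W - 53)*(-40 - 9) = (-2 - 5*(-2))*0 + (81 - 53)*(-40 - 9) = (-2 + 10)*0 + 28*(-49) = 8*0 - 1372 = 0 - 1372 = -1372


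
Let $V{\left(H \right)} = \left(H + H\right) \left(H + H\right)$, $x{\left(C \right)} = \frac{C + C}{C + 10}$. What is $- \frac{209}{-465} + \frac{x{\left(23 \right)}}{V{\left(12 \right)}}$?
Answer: $\frac{665677}{1473120} \approx 0.45188$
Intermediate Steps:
$x{\left(C \right)} = \frac{2 C}{10 + C}$
$V{\left(H \right)} = 4 H^{2}$ ($V{\left(H \right)} = 2 H 2 H = 4 H^{2}$)
$- \frac{209}{-465} + \frac{x{\left(23 \right)}}{V{\left(12 \right)}} = - \frac{209}{-465} + \frac{2 \cdot 23 \frac{1}{10 + 23}}{4 \cdot 12^{2}} = \left(-209\right) \left(- \frac{1}{465}\right) + \frac{2 \cdot 23 \cdot \frac{1}{33}}{4 \cdot 144} = \frac{209}{465} + \frac{2 \cdot 23 \cdot \frac{1}{33}}{576} = \frac{209}{465} + \frac{46}{33} \cdot \frac{1}{576} = \frac{209}{465} + \frac{23}{9504} = \frac{665677}{1473120}$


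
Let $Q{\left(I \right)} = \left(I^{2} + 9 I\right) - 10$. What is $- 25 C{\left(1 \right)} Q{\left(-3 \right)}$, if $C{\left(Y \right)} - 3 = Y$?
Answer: $2800$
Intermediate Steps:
$C{\left(Y \right)} = 3 + Y$
$Q{\left(I \right)} = -10 + I^{2} + 9 I$
$- 25 C{\left(1 \right)} Q{\left(-3 \right)} = - 25 \left(3 + 1\right) \left(-10 + \left(-3\right)^{2} + 9 \left(-3\right)\right) = \left(-25\right) 4 \left(-10 + 9 - 27\right) = \left(-100\right) \left(-28\right) = 2800$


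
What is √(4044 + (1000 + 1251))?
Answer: √6295 ≈ 79.341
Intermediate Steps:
√(4044 + (1000 + 1251)) = √(4044 + 2251) = √6295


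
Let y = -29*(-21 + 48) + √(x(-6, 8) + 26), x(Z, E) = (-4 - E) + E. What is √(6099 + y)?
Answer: √(5316 + √22) ≈ 72.943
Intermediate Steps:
x(Z, E) = -4
y = -783 + √22 (y = -29*(-21 + 48) + √(-4 + 26) = -29*27 + √22 = -783 + √22 ≈ -778.31)
√(6099 + y) = √(6099 + (-783 + √22)) = √(5316 + √22)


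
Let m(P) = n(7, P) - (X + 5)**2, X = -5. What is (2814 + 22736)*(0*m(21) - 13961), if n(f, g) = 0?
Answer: -356703550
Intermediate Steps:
m(P) = 0 (m(P) = 0 - (-5 + 5)**2 = 0 - 1*0**2 = 0 - 1*0 = 0 + 0 = 0)
(2814 + 22736)*(0*m(21) - 13961) = (2814 + 22736)*(0*0 - 13961) = 25550*(0 - 13961) = 25550*(-13961) = -356703550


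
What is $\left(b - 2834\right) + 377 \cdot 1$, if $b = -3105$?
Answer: $-5562$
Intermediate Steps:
$\left(b - 2834\right) + 377 \cdot 1 = \left(-3105 - 2834\right) + 377 \cdot 1 = -5939 + 377 = -5562$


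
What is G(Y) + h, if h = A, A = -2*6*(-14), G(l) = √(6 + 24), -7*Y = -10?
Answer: 168 + √30 ≈ 173.48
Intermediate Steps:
Y = 10/7 (Y = -⅐*(-10) = 10/7 ≈ 1.4286)
G(l) = √30
A = 168 (A = -12*(-14) = 168)
h = 168
G(Y) + h = √30 + 168 = 168 + √30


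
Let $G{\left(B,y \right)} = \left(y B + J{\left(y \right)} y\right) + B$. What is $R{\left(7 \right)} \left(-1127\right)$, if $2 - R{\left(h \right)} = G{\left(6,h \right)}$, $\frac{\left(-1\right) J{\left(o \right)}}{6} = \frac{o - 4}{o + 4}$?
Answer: $\frac{428260}{11} \approx 38933.0$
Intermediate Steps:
$J{\left(o \right)} = - \frac{6 \left(-4 + o\right)}{4 + o}$ ($J{\left(o \right)} = - 6 \frac{o - 4}{o + 4} = - 6 \frac{-4 + o}{4 + o} = - \frac{6 \left(-4 + o\right)}{4 + o}$)
$G{\left(B,y \right)} = B + B y + \frac{6 y \left(4 - y\right)}{4 + y}$ ($G{\left(B,y \right)} = \left(y B + \frac{6 \left(4 - y\right)}{4 + y} y\right) + B = \left(B y + \frac{6 y \left(4 - y\right)}{4 + y}\right) + B = B + B y + \frac{6 y \left(4 - y\right)}{4 + y}$)
$R{\left(h \right)} = 2 - \frac{- 6 h \left(-4 + h\right) + 6 \left(1 + h\right) \left(4 + h\right)}{4 + h}$
$R{\left(7 \right)} \left(-1127\right) = \frac{4 \left(-4 - 91\right)}{4 + 7} \left(-1127\right) = \frac{4 \left(-4 - 91\right)}{11} \left(-1127\right) = 4 \cdot \frac{1}{11} \left(-95\right) \left(-1127\right) = \left(- \frac{380}{11}\right) \left(-1127\right) = \frac{428260}{11}$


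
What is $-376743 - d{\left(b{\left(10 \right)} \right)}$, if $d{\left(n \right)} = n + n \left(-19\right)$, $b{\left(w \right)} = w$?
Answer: $-376563$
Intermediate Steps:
$d{\left(n \right)} = - 18 n$ ($d{\left(n \right)} = n - 19 n = - 18 n$)
$-376743 - d{\left(b{\left(10 \right)} \right)} = -376743 - \left(-18\right) 10 = -376743 - -180 = -376743 + 180 = -376563$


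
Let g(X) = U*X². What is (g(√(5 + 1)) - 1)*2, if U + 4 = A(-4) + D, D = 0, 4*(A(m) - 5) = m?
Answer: -2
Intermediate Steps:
A(m) = 5 + m/4
U = 0 (U = -4 + ((5 + (¼)*(-4)) + 0) = -4 + ((5 - 1) + 0) = -4 + (4 + 0) = -4 + 4 = 0)
g(X) = 0 (g(X) = 0*X² = 0)
(g(√(5 + 1)) - 1)*2 = (0 - 1)*2 = -1*2 = -2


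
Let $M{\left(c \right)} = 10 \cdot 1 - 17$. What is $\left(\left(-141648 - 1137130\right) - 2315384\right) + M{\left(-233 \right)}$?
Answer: $-3594169$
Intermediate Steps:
$M{\left(c \right)} = -7$ ($M{\left(c \right)} = 10 - 17 = -7$)
$\left(\left(-141648 - 1137130\right) - 2315384\right) + M{\left(-233 \right)} = \left(\left(-141648 - 1137130\right) - 2315384\right) - 7 = \left(-1278778 - 2315384\right) - 7 = -3594162 - 7 = -3594169$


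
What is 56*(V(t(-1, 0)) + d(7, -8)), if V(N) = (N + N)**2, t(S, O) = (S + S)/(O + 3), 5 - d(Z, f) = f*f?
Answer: -28840/9 ≈ -3204.4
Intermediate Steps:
d(Z, f) = 5 - f**2 (d(Z, f) = 5 - f*f = 5 - f**2)
t(S, O) = 2*S/(3 + O) (t(S, O) = (2*S)/(3 + O) = 2*S/(3 + O))
V(N) = 4*N**2 (V(N) = (2*N)**2 = 4*N**2)
56*(V(t(-1, 0)) + d(7, -8)) = 56*(4*(2*(-1)/(3 + 0))**2 + (5 - 1*(-8)**2)) = 56*(4*(2*(-1)/3)**2 + (5 - 1*64)) = 56*(4*(2*(-1)*(1/3))**2 + (5 - 64)) = 56*(4*(-2/3)**2 - 59) = 56*(4*(4/9) - 59) = 56*(16/9 - 59) = 56*(-515/9) = -28840/9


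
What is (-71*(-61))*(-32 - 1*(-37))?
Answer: 21655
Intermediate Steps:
(-71*(-61))*(-32 - 1*(-37)) = 4331*(-32 + 37) = 4331*5 = 21655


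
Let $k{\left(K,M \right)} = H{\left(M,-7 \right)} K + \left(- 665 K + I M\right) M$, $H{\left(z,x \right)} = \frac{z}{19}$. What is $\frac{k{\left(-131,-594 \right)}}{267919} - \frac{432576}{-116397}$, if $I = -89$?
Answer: $- \frac{20186209759112}{65834932113} \approx -306.62$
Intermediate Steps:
$H{\left(z,x \right)} = \frac{z}{19}$ ($H{\left(z,x \right)} = z \frac{1}{19} = \frac{z}{19}$)
$k{\left(K,M \right)} = M \left(- 665 K - 89 M\right) + \frac{K M}{19}$ ($k{\left(K,M \right)} = \frac{M}{19} K + \left(- 665 K - 89 M\right) M = \frac{K M}{19} + M \left(- 665 K - 89 M\right) = M \left(- 665 K - 89 M\right) + \frac{K M}{19}$)
$\frac{k{\left(-131,-594 \right)}}{267919} - \frac{432576}{-116397} = \frac{\frac{1}{19} \left(-594\right) \left(\left(-12634\right) \left(-131\right) - -1004454\right)}{267919} - \frac{432576}{-116397} = \frac{1}{19} \left(-594\right) \left(1655054 + 1004454\right) \frac{1}{267919} - - \frac{48064}{12933} = \frac{1}{19} \left(-594\right) 2659508 \cdot \frac{1}{267919} + \frac{48064}{12933} = \left(- \frac{1579747752}{19}\right) \frac{1}{267919} + \frac{48064}{12933} = - \frac{1579747752}{5090461} + \frac{48064}{12933} = - \frac{20186209759112}{65834932113}$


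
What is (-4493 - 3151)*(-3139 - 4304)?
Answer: 56894292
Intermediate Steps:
(-4493 - 3151)*(-3139 - 4304) = -7644*(-7443) = 56894292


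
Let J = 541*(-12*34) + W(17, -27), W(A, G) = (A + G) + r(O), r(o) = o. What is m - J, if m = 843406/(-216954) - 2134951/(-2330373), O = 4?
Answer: 18599669974801474/84263957307 ≈ 2.2073e+5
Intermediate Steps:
W(A, G) = 4 + A + G (W(A, G) = (A + G) + 4 = 4 + A + G)
m = -250377401864/84263957307 (m = 843406*(-1/216954) - 2134951*(-1/2330373) = -421703/108477 + 2134951/2330373 = -250377401864/84263957307 ≈ -2.9713)
J = -220734 (J = 541*(-12*34) + (4 + 17 - 27) = 541*(-408) - 6 = -220728 - 6 = -220734)
m - J = -250377401864/84263957307 - 1*(-220734) = -250377401864/84263957307 + 220734 = 18599669974801474/84263957307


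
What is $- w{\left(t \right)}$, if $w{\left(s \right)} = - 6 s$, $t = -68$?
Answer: $-408$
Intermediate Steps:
$- w{\left(t \right)} = - \left(-6\right) \left(-68\right) = \left(-1\right) 408 = -408$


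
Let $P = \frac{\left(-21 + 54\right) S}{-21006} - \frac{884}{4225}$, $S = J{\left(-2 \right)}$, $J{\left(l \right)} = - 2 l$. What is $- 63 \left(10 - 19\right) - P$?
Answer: $\frac{645391993}{1137825} \approx 567.22$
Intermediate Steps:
$S = 4$ ($S = \left(-2\right) \left(-2\right) = 4$)
$P = - \frac{245218}{1137825}$ ($P = \frac{\left(-21 + 54\right) 4}{-21006} - \frac{884}{4225} = 33 \cdot 4 \left(- \frac{1}{21006}\right) - \frac{68}{325} = 132 \left(- \frac{1}{21006}\right) - \frac{68}{325} = - \frac{22}{3501} - \frac{68}{325} = - \frac{245218}{1137825} \approx -0.21551$)
$- 63 \left(10 - 19\right) - P = - 63 \left(10 - 19\right) - - \frac{245218}{1137825} = \left(-63\right) \left(-9\right) + \frac{245218}{1137825} = 567 + \frac{245218}{1137825} = \frac{645391993}{1137825}$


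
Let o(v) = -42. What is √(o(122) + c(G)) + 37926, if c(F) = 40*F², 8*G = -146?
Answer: 37926 + √53122/2 ≈ 38041.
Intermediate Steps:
G = -73/4 (G = (⅛)*(-146) = -73/4 ≈ -18.250)
√(o(122) + c(G)) + 37926 = √(-42 + 40*(-73/4)²) + 37926 = √(-42 + 40*(5329/16)) + 37926 = √(-42 + 26645/2) + 37926 = √(26561/2) + 37926 = √53122/2 + 37926 = 37926 + √53122/2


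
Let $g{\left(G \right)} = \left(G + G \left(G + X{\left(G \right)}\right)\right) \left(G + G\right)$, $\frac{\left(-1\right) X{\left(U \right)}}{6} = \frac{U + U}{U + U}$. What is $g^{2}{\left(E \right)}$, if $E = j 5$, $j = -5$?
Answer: $1406250000$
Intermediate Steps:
$X{\left(U \right)} = -6$ ($X{\left(U \right)} = - 6 \frac{U + U}{U + U} = - 6 \frac{2 U}{2 U} = - 6 \cdot 2 U \frac{1}{2 U} = \left(-6\right) 1 = -6$)
$E = -25$ ($E = \left(-5\right) 5 = -25$)
$g{\left(G \right)} = 2 G \left(G + G \left(-6 + G\right)\right)$ ($g{\left(G \right)} = \left(G + G \left(G - 6\right)\right) \left(G + G\right) = \left(G + G \left(-6 + G\right)\right) 2 G = 2 G \left(G + G \left(-6 + G\right)\right)$)
$g^{2}{\left(E \right)} = \left(2 \left(-25\right)^{2} \left(-5 - 25\right)\right)^{2} = \left(2 \cdot 625 \left(-30\right)\right)^{2} = \left(-37500\right)^{2} = 1406250000$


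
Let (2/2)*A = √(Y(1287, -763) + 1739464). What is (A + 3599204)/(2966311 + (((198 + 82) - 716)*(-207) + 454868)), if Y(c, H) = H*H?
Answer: 514172/501633 + √2321633/3511431 ≈ 1.0254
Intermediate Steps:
Y(c, H) = H²
A = √2321633 (A = √((-763)² + 1739464) = √(582169 + 1739464) = √2321633 ≈ 1523.7)
(A + 3599204)/(2966311 + (((198 + 82) - 716)*(-207) + 454868)) = (√2321633 + 3599204)/(2966311 + (((198 + 82) - 716)*(-207) + 454868)) = (3599204 + √2321633)/(2966311 + ((280 - 716)*(-207) + 454868)) = (3599204 + √2321633)/(2966311 + (-436*(-207) + 454868)) = (3599204 + √2321633)/(2966311 + (90252 + 454868)) = (3599204 + √2321633)/(2966311 + 545120) = (3599204 + √2321633)/3511431 = (3599204 + √2321633)*(1/3511431) = 514172/501633 + √2321633/3511431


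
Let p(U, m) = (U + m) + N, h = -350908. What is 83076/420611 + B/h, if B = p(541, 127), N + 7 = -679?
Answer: 14579802003/73797882394 ≈ 0.19756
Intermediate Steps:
N = -686 (N = -7 - 679 = -686)
p(U, m) = -686 + U + m (p(U, m) = (U + m) - 686 = -686 + U + m)
B = -18 (B = -686 + 541 + 127 = -18)
83076/420611 + B/h = 83076/420611 - 18/(-350908) = 83076*(1/420611) - 18*(-1/350908) = 83076/420611 + 9/175454 = 14579802003/73797882394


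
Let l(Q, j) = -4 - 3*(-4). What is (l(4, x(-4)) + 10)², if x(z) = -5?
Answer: 324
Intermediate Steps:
l(Q, j) = 8 (l(Q, j) = -4 + 12 = 8)
(l(4, x(-4)) + 10)² = (8 + 10)² = 18² = 324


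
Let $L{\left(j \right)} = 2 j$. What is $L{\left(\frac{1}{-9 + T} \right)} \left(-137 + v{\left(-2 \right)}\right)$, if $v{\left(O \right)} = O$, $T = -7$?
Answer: $\frac{139}{8} \approx 17.375$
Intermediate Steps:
$L{\left(\frac{1}{-9 + T} \right)} \left(-137 + v{\left(-2 \right)}\right) = \frac{2}{-9 - 7} \left(-137 - 2\right) = \frac{2}{-16} \left(-139\right) = 2 \left(- \frac{1}{16}\right) \left(-139\right) = \left(- \frac{1}{8}\right) \left(-139\right) = \frac{139}{8}$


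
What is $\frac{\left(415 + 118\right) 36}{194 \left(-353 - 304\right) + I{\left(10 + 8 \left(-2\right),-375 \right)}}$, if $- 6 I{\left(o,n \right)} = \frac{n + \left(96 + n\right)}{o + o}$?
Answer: $- \frac{230256}{1529605} \approx -0.15053$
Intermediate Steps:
$I{\left(o,n \right)} = - \frac{96 + 2 n}{12 o}$ ($I{\left(o,n \right)} = - \frac{\left(n + \left(96 + n\right)\right) \frac{1}{o + o}}{6} = - \frac{\left(96 + 2 n\right) \frac{1}{2 o}}{6} = - \frac{\frac{1}{2} \frac{1}{o} \left(96 + 2 n\right)}{6} = - \frac{96 + 2 n}{12 o}$)
$\frac{\left(415 + 118\right) 36}{194 \left(-353 - 304\right) + I{\left(10 + 8 \left(-2\right),-375 \right)}} = \frac{\left(415 + 118\right) 36}{194 \left(-353 - 304\right) + \frac{-48 - -375}{6 \left(10 + 8 \left(-2\right)\right)}} = \frac{533 \cdot 36}{194 \left(-657\right) + \frac{-48 + 375}{6 \left(10 - 16\right)}} = \frac{19188}{-127458 + \frac{1}{6} \frac{1}{-6} \cdot 327} = \frac{19188}{-127458 + \frac{1}{6} \left(- \frac{1}{6}\right) 327} = \frac{19188}{-127458 - \frac{109}{12}} = \frac{19188}{- \frac{1529605}{12}} = 19188 \left(- \frac{12}{1529605}\right) = - \frac{230256}{1529605}$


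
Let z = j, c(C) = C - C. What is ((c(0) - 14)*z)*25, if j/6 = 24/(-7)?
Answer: 7200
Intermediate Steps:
j = -144/7 (j = 6*(24/(-7)) = 6*(24*(-⅐)) = 6*(-24/7) = -144/7 ≈ -20.571)
c(C) = 0
z = -144/7 ≈ -20.571
((c(0) - 14)*z)*25 = ((0 - 14)*(-144/7))*25 = -14*(-144/7)*25 = 288*25 = 7200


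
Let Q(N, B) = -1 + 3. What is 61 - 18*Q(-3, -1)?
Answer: 25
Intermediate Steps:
Q(N, B) = 2
61 - 18*Q(-3, -1) = 61 - 18*2 = 61 - 36 = 25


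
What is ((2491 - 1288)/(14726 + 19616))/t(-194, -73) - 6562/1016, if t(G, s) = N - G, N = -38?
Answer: -1464738399/226794568 ≈ -6.4584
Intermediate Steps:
t(G, s) = -38 - G
((2491 - 1288)/(14726 + 19616))/t(-194, -73) - 6562/1016 = ((2491 - 1288)/(14726 + 19616))/(-38 - 1*(-194)) - 6562/1016 = (1203/34342)/(-38 + 194) - 6562*1/1016 = (1203*(1/34342))/156 - 3281/508 = (1203/34342)*(1/156) - 3281/508 = 401/1785784 - 3281/508 = -1464738399/226794568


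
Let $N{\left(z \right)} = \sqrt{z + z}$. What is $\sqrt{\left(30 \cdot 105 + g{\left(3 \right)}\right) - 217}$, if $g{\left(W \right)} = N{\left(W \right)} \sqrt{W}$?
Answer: $\sqrt{2933 + 3 \sqrt{2}} \approx 54.196$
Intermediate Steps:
$N{\left(z \right)} = \sqrt{2} \sqrt{z}$ ($N{\left(z \right)} = \sqrt{2 z} = \sqrt{2} \sqrt{z}$)
$g{\left(W \right)} = W \sqrt{2}$ ($g{\left(W \right)} = \sqrt{2} \sqrt{W} \sqrt{W} = W \sqrt{2}$)
$\sqrt{\left(30 \cdot 105 + g{\left(3 \right)}\right) - 217} = \sqrt{\left(30 \cdot 105 + 3 \sqrt{2}\right) - 217} = \sqrt{\left(3150 + 3 \sqrt{2}\right) - 217} = \sqrt{2933 + 3 \sqrt{2}}$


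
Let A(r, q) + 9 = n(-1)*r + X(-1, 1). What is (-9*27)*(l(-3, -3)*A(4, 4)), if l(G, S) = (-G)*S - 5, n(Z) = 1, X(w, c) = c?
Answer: -13608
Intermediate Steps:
A(r, q) = -8 + r (A(r, q) = -9 + (1*r + 1) = -9 + (r + 1) = -9 + (1 + r) = -8 + r)
l(G, S) = -5 - G*S (l(G, S) = -G*S - 5 = -5 - G*S)
(-9*27)*(l(-3, -3)*A(4, 4)) = (-9*27)*((-5 - 1*(-3)*(-3))*(-8 + 4)) = -243*(-5 - 9)*(-4) = -(-3402)*(-4) = -243*56 = -13608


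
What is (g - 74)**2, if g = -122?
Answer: 38416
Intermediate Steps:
(g - 74)**2 = (-122 - 74)**2 = (-196)**2 = 38416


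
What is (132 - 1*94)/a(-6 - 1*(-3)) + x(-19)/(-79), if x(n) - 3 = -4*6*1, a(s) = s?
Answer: -2939/237 ≈ -12.401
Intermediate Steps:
x(n) = -21 (x(n) = 3 - 4*6*1 = 3 - 24*1 = 3 - 24 = -21)
(132 - 1*94)/a(-6 - 1*(-3)) + x(-19)/(-79) = (132 - 1*94)/(-6 - 1*(-3)) - 21/(-79) = (132 - 94)/(-6 + 3) - 21*(-1/79) = 38/(-3) + 21/79 = 38*(-⅓) + 21/79 = -38/3 + 21/79 = -2939/237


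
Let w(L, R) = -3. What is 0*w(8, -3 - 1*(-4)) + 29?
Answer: 29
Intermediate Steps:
0*w(8, -3 - 1*(-4)) + 29 = 0*(-3) + 29 = 0 + 29 = 29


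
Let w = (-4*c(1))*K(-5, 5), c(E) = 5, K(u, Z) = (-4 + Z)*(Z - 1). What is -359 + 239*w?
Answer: -19479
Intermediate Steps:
K(u, Z) = (-1 + Z)*(-4 + Z) (K(u, Z) = (-4 + Z)*(-1 + Z) = (-1 + Z)*(-4 + Z))
w = -80 (w = (-4*5)*(4 + 5² - 5*5) = -20*(4 + 25 - 25) = -20*4 = -80)
-359 + 239*w = -359 + 239*(-80) = -359 - 19120 = -19479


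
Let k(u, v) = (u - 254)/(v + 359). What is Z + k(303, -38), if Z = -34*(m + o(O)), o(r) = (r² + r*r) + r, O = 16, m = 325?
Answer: -9309593/321 ≈ -29002.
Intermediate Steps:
o(r) = r + 2*r² (o(r) = (r² + r²) + r = 2*r² + r = r + 2*r²)
k(u, v) = (-254 + u)/(359 + v)
Z = -29002 (Z = -34*(325 + 16*(1 + 2*16)) = -34*(325 + 16*(1 + 32)) = -34*(325 + 16*33) = -34*(325 + 528) = -34*853 = -29002)
Z + k(303, -38) = -29002 + (-254 + 303)/(359 - 38) = -29002 + 49/321 = -9309593/321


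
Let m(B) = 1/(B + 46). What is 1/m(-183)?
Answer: -137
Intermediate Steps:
m(B) = 1/(46 + B)
1/m(-183) = 1/(1/(46 - 183)) = 1/(1/(-137)) = 1/(-1/137) = -137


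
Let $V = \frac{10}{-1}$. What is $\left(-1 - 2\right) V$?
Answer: $30$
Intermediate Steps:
$V = -10$ ($V = 10 \left(-1\right) = -10$)
$\left(-1 - 2\right) V = \left(-1 - 2\right) \left(-10\right) = \left(-3\right) \left(-10\right) = 30$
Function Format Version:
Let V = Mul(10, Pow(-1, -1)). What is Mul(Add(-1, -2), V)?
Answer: 30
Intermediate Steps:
V = -10 (V = Mul(10, -1) = -10)
Mul(Add(-1, -2), V) = Mul(Add(-1, -2), -10) = Mul(-3, -10) = 30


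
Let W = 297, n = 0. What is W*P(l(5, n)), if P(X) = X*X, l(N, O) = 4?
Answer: 4752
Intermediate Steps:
P(X) = X²
W*P(l(5, n)) = 297*4² = 297*16 = 4752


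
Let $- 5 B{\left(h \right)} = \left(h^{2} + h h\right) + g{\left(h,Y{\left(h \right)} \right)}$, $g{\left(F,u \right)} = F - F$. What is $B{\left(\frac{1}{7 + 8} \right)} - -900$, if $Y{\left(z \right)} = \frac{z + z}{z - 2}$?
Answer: $\frac{1012498}{1125} \approx 900.0$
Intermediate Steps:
$Y{\left(z \right)} = \frac{2 z}{-2 + z}$
$g{\left(F,u \right)} = 0$
$B{\left(h \right)} = - \frac{2 h^{2}}{5}$ ($B{\left(h \right)} = - \frac{\left(h^{2} + h h\right) + 0}{5} = - \frac{\left(h^{2} + h^{2}\right) + 0}{5} = - \frac{2 h^{2} + 0}{5} = - \frac{2 h^{2}}{5}$)
$B{\left(\frac{1}{7 + 8} \right)} - -900 = - \frac{2 \left(\frac{1}{7 + 8}\right)^{2}}{5} - -900 = - \frac{2 \left(\frac{1}{15}\right)^{2}}{5} + 900 = - \frac{2}{5 \cdot 225} + 900 = \left(- \frac{2}{5}\right) \frac{1}{225} + 900 = - \frac{2}{1125} + 900 = \frac{1012498}{1125}$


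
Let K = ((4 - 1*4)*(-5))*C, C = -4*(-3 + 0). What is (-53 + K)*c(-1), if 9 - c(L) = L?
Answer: -530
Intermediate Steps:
c(L) = 9 - L
C = 12 (C = -4*(-3) = 12)
K = 0 (K = ((4 - 1*4)*(-5))*12 = ((4 - 4)*(-5))*12 = (0*(-5))*12 = 0*12 = 0)
(-53 + K)*c(-1) = (-53 + 0)*(9 - 1*(-1)) = -53*(9 + 1) = -53*10 = -530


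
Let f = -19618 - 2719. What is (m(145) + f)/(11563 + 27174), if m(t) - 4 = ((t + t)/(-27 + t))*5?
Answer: -1316922/2285483 ≈ -0.57621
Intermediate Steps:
f = -22337
m(t) = 4 + 10*t/(-27 + t) (m(t) = 4 + ((t + t)/(-27 + t))*5 = 4 + ((2*t)/(-27 + t))*5 = 4 + (2*t/(-27 + t))*5 = 4 + 10*t/(-27 + t))
(m(145) + f)/(11563 + 27174) = (2*(-54 + 7*145)/(-27 + 145) - 22337)/(11563 + 27174) = (2*(-54 + 1015)/118 - 22337)/38737 = (2*(1/118)*961 - 22337)*(1/38737) = (961/59 - 22337)*(1/38737) = -1316922/59*1/38737 = -1316922/2285483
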